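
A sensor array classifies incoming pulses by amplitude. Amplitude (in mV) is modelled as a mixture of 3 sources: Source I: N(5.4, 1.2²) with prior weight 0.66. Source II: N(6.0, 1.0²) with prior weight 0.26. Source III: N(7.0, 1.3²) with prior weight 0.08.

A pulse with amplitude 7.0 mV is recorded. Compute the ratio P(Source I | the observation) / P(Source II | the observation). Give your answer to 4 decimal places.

1.4338

Only the two components matter; the odds are (P(Z=i) f_i(x)) / (P(Z=j) f_j(x)).
Component likelihoods at x = 7.0 mV:
  f_I = (1/(1.2·√(2π)))·exp(−(7.0−5.4)²/(2·1.2²)) = 0.332452·exp(-0.88889) = 0.136675
  f_II = (1/(1.0·√(2π)))·exp(−(7.0−6.0)²/(2·1.0²)) = 0.398942·exp(-0.50000) = 0.241971
  f_III = (1/(1.3·√(2π)))·exp(−(7.0−7.0)²/(2·1.3²)) = 0.306879·exp(-0.00000) = 0.306879
Posterior odds = (P(Z=I)·f_I) / (P(Z=II)·f_II) = (0.66·0.136675) / (0.26·0.241971) = 0.0902055 / 0.0629124 ≈ 1.4338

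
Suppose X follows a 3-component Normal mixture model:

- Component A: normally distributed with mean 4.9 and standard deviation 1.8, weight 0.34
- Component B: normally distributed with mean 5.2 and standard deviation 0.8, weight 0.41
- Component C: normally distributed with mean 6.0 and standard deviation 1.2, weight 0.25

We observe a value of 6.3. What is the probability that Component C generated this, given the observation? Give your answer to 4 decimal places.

P(component k | x) = π_k·f_k(x) / marginal(x), where marginal(x) = Σ_j π_j·f_j(x).
Evaluate each component's likelihood at the observed value:
  f_A = (1/(1.8·√(2π)))·exp(−(6.3−4.9)²/(2·1.8²)) = 0.221635·exp(-0.30247) = 0.163786
  f_B = (1/(0.8·√(2π)))·exp(−(6.3−5.2)²/(2·0.8²)) = 0.498678·exp(-0.94531) = 0.193765
  f_C = (1/(1.2·√(2π)))·exp(−(6.3−6.0)²/(2·1.2²)) = 0.332452·exp(-0.03125) = 0.322223
Weight by the priors:
  π_A·f_A = 0.34 × 0.163786 = 0.0556873
  π_B·f_B = 0.41 × 0.193765 = 0.0794438
  π_C·f_C = 0.25 × 0.322223 = 0.0805559
Sum: 0.0556873 + 0.0794438 + 0.0805559 = 0.215687
P(Component C | the observation) ≈ 0.3735

0.3735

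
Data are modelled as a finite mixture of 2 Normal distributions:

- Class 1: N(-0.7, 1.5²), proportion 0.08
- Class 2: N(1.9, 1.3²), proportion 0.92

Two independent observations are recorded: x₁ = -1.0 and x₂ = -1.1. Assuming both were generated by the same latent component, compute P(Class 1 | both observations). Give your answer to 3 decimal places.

0.914

P(component k | x) = π_k·f_k(x) / marginal(x), where marginal(x) = Σ_j π_j·f_j(x).
Since both observations come from the same component, the likelihood for component k is f_k(x₁)·f_k(x₂).
  f_1 = [(1/(1.5·√(2π)))·exp(−(-1.0−-0.7)²/(2·1.5²)) = 0.265962·exp(-0.02000) = 0.260695] × [0.256671] = 0.0669129
  f_2 = [(1/(1.3·√(2π)))·exp(−(-1.0−1.9)²/(2·1.3²)) = 0.306879·exp(-2.48817) = 0.02549] × [0.0214073] = 0.000545672
Multiply by the mixture weights:
  π_1·f_1 = 0.08 × 0.0669129 = 0.00535304
  π_2·f_2 = 0.92 × 0.000545672 = 0.000502018
Marginal: 0.00535304 + 0.000502018 = 0.00585505
So the posterior for Class 1 is 0.00535304 / 0.00585505 ≈ 0.914.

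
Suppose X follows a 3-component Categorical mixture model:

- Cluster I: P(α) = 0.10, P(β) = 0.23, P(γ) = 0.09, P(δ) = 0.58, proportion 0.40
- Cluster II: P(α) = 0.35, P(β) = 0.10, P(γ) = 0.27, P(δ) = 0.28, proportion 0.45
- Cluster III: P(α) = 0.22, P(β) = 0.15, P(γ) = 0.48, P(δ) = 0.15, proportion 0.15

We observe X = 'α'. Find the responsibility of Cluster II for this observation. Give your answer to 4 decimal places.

By Bayes' theorem, P(k | x) = π_k f_k(x) / Σ_j π_j f_j(x).
Evaluate each component's likelihood at the observed value:
  L_I = 0.1
  L_II = 0.35
  L_III = 0.22
Prior × likelihood for each component:
  π_I·L_I = 0.40 × 0.1 = 0.04
  π_II·L_II = 0.45 × 0.35 = 0.1575
  π_III·L_III = 0.15 × 0.22 = 0.033
Sum: 0.04 + 0.1575 + 0.033 = 0.2305
P(Cluster II | the observation) = 0.1575 / 0.2305 ≈ 0.6833

0.6833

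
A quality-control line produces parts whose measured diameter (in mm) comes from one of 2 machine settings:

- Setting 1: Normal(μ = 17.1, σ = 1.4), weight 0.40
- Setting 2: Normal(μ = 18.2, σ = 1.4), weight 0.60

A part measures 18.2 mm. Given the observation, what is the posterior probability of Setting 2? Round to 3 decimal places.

Apply Bayes' rule: the posterior for each component is proportional to its prior times its likelihood at x.
Component likelihoods at x = 18.2 mm:
  f_1 = (1/(1.4·√(2π)))·exp(−(18.2−17.1)²/(2·1.4²)) = 0.284959·exp(-0.30867) = 0.20928
  f_2 = (1/(1.4·√(2π)))·exp(−(18.2−18.2)²/(2·1.4²)) = 0.284959·exp(-0.00000) = 0.284959
Unnormalised posteriors:
  P(Z=1)·f_1 = 0.40 × 0.20928 = 0.0837118
  P(Z=2)·f_2 = 0.60 × 0.284959 = 0.170975
Denominator: 0.0837118 + 0.170975 = 0.254687
So the posterior for Setting 2 is 0.170975 / 0.254687 ≈ 0.671.

0.671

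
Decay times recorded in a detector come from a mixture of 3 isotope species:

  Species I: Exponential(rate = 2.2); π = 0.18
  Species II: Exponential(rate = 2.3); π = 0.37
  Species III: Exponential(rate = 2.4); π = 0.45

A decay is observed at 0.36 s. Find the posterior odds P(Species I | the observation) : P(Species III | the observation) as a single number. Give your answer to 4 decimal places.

Since P(k|x) ∝ π_k f_k(x), the posterior odds are π_i f_i(x) / (π_j f_j(x)).
Exponential densities:
  f_I = 0.996464
  f_II = 1.00492
  f_III = 1.01153
Posterior odds = (π_I·f_I) / (π_III·f_III) = (0.18·0.996464) / (0.45·1.01153) = 0.179363 / 0.455191 ≈ 0.3940

0.3940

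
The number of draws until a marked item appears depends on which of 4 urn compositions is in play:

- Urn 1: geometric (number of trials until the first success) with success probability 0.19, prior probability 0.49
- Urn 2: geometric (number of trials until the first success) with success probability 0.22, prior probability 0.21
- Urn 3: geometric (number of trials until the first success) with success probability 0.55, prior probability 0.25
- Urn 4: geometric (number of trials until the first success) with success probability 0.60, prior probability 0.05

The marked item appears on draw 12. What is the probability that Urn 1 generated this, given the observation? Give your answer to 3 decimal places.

0.752

Apply Bayes' rule: the posterior for each component is proportional to its prior times its likelihood at x.
Evaluate each component's likelihood at the observed value:
  L_1 = 0.0187106
  L_2 = 0.0143042
  L_3 = 8.42753e-05
  L_4 = 2.51658e-05
Multiply by the mixture weights:
  π_1·L_1 = 0.49 × 0.0187106 = 0.00916822
  π_2·L_2 = 0.21 × 0.0143042 = 0.00300388
  π_3·L_3 = 0.25 × 8.42753e-05 = 2.10688e-05
  π_4·L_4 = 0.05 × 2.51658e-05 = 1.25829e-06
Marginal: 0.00916822 + 0.00300388 + 2.10688e-05 + 1.25829e-06 = 0.0121944
So the posterior for Urn 1 is 0.00916822 / 0.0121944 ≈ 0.752.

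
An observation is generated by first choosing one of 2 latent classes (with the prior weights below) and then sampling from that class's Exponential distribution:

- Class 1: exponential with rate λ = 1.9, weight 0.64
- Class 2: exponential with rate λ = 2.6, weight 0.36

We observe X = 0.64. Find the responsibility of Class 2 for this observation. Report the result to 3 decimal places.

By Bayes' theorem, P(k | x) = π_k f_k(x) / Σ_j π_j f_j(x).
Component likelihoods at x = 0.64:
  p_1 = 1.9·e^(−1.9·0.64) = 1.9·e^(−1.2160) = 0.563186
  p_2 = 2.6·e^(−2.6·0.64) = 2.6·e^(−1.6640) = 0.492388
Prior × likelihood for each component:
  π_1·p_1 = 0.64 × 0.563186 = 0.360439
  π_2·p_2 = 0.36 × 0.492388 = 0.17726
Normaliser: 0.360439 + 0.17726 = 0.537698
Responsibility of Class 2: 0.17726 / 0.537698 ≈ 0.330

0.330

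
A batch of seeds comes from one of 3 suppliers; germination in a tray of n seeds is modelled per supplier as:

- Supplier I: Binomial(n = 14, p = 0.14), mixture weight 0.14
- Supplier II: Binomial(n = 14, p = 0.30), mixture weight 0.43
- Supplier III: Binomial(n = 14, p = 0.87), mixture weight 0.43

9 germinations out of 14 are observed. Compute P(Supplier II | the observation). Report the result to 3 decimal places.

0.238

Posterior ∝ prior × likelihood, so P(k | x) ∝ w_k f_k(x); normalise over all components.
Binomial probabilities:
  f_I = 1.94585e-05
  f_II = 0.00662286
  f_III = 0.0212253
Prior × likelihood for each component:
  w_I·f_I = 0.14 × 1.94585e-05 = 2.72419e-06
  w_II·f_II = 0.43 × 0.00662286 = 0.00284783
  w_III·f_III = 0.43 × 0.0212253 = 0.00912688
Denominator: 2.72419e-06 + 0.00284783 + 0.00912688 = 0.0119774
So the posterior for Supplier II is 0.00284783 / 0.0119774 ≈ 0.238.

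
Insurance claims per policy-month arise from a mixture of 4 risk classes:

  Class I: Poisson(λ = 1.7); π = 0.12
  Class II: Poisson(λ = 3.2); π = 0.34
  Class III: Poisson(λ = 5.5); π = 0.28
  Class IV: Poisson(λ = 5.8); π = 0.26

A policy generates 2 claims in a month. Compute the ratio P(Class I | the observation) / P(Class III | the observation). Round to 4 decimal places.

Posterior odds = (π_i f_i(x)) / (π_j f_j(x)); the normalising sum cancels.
Poisson probabilities:
  p_I = e^(−1.7)·1.7^2/2! = 0.263978
  p_II = e^(−3.2)·3.2^2/2! = 0.208702
  p_III = e^(−5.5)·5.5^2/2! = 0.0618124
  p_IV = e^(−5.8)·5.8^2/2! = 0.0509235
Posterior odds = (π_I·p_I) / (π_III·p_III) = (0.12·0.263978) / (0.28·0.0618124) = 0.0316773 / 0.0173075 ≈ 1.8303

1.8303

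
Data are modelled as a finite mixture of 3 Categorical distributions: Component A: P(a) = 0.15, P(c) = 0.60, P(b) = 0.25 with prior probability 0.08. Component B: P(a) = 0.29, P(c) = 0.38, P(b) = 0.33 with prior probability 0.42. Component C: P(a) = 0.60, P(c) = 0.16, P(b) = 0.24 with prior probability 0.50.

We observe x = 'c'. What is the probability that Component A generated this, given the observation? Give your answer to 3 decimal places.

0.167

Posterior ∝ prior × likelihood, so P(k | x) ∝ π_k f_k(x); normalise over all components.
Component likelihoods at x = 'c':
  L_A = P(c | comp) = 0.60
  L_B = P(c | comp) = 0.38
  L_C = P(c | comp) = 0.16
Multiply by the mixture weights:
  π_A·L_A = 0.08 × 0.6 = 0.048
  π_B·L_B = 0.42 × 0.38 = 0.1596
  π_C·L_C = 0.50 × 0.16 = 0.08
Evidence: 0.048 + 0.1596 + 0.08 = 0.2876
Responsibility of Component A: 0.048 / 0.2876 ≈ 0.167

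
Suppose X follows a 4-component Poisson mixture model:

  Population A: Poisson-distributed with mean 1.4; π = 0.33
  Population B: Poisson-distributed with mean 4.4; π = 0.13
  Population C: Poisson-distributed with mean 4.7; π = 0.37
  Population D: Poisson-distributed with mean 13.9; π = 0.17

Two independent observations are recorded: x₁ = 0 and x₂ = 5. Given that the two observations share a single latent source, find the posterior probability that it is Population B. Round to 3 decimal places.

0.154

By Bayes' theorem, P(k | x) = w_k f_k(x) / Σ_j w_j f_j(x).
Since both observations come from the same component, the likelihood for component k is f_k(x₁)·f_k(x₂).
  f_A = [e^(−1.4)·1.4^0/0! = 0.246597] × [0.0110521] = 0.00272543
  f_B = [e^(−4.4)·4.4^0/0! = 0.0122773] × [0.168728] = 0.00207153
  f_C = [e^(−4.7)·4.7^0/0! = 0.00909528] × [0.17383] = 0.00158103
  f_D = [e^(−13.9)·13.9^0/0! = 9.18981e-07] × [0.00397374] = 3.65179e-09
Unnormalised posteriors:
  w_A·f_A = 0.33 × 0.00272543 = 0.000899391
  w_B·f_B = 0.13 × 0.00207153 = 0.000269299
  w_C·f_C = 0.37 × 0.00158103 = 0.000584981
  w_D·f_D = 0.17 × 3.65179e-09 = 6.20805e-10
Marginal: 0.000899391 + 0.000269299 + 0.000584981 + 6.20805e-10 = 0.00175367
P(Population B | data) ≈ 0.154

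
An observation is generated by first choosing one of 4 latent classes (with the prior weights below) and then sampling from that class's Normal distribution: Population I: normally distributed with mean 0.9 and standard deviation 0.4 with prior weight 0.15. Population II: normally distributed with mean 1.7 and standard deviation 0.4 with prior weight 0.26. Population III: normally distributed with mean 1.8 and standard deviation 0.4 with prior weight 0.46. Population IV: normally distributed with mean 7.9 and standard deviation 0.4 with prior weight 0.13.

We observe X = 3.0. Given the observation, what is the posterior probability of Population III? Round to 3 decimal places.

0.794

P(component k | x) = π_k·f_k(x) / marginal(x), where marginal(x) = Σ_j π_j·f_j(x).
Normal densities:
  L_I = 1.03212e-06
  L_II = 0.00507262
  L_III = 0.0110796
  L_IV = 2.58936e-33
Multiply by the mixture weights:
  π_I·L_I = 0.15 × 1.03212e-06 = 1.54818e-07
  π_II·L_II = 0.26 × 0.00507262 = 0.00131888
  π_III·L_III = 0.46 × 0.0110796 = 0.00509663
  π_IV·L_IV = 0.13 × 2.58936e-33 = 3.36617e-34
Normaliser: 1.54818e-07 + 0.00131888 + 0.00509663 + 3.36617e-34 = 0.00641566
P(Population III | 3.0) = 0.00509663 / 0.00641566 ≈ 0.794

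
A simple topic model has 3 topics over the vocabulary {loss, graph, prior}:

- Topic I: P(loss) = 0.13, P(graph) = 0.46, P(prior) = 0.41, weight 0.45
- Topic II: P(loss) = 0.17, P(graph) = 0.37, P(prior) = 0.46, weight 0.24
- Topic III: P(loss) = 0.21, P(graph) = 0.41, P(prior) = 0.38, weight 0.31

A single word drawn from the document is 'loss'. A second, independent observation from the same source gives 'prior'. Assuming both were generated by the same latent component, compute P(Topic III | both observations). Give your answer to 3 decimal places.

Posterior ∝ prior × likelihood, so P(k | x) ∝ π_k f_k(x); normalise over all components.
Since both observations come from the same component, the likelihood for component k is f_k(x₁)·f_k(x₂).
  p_I = [P(loss | comp) = 0.13] × [0.41] = 0.0533
  p_II = [P(loss | comp) = 0.17] × [0.46] = 0.0782
  p_III = [P(loss | comp) = 0.21] × [0.38] = 0.0798
Multiply by the mixture weights:
  π_I·p_I = 0.45 × 0.0533 = 0.023985
  π_II·p_II = 0.24 × 0.0782 = 0.018768
  π_III·p_III = 0.31 × 0.0798 = 0.024738
Normaliser: 0.023985 + 0.018768 + 0.024738 = 0.067491
P(Topic III | x) = 0.024738 / 0.067491 ≈ 0.367

0.367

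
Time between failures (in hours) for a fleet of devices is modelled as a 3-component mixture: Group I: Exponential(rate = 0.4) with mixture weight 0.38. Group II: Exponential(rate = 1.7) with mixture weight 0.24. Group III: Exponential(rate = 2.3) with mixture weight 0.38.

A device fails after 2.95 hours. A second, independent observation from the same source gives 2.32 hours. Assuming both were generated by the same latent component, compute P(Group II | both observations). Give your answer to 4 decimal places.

By Bayes' theorem, P(k | x) = π_k f_k(x) / Σ_j π_j f_j(x).
Since both observations come from the same component, the likelihood for component k is f_k(x₁)·f_k(x₂).
  p_I = [0.4·e^(−0.4·2.95) = 0.4·e^(−1.1800) = 0.122911] × [0.158137] = 0.0194369
  p_II = [1.7·e^(−1.7·2.95) = 1.7·e^(−5.0150) = 0.011284] × [0.03293] = 0.000371581
  p_III = [2.3·e^(−2.3·2.95) = 2.3·e^(−6.7850) = 0.0026004] × [0.0110747] = 2.87987e-05
Multiply by the mixture weights:
  π_I·p_I = 0.38 × 0.0194369 = 0.00738603
  π_II·p_II = 0.24 × 0.000371581 = 8.91795e-05
  π_III·p_III = 0.38 × 2.87987e-05 = 1.09435e-05
Sum: 0.00738603 + 8.91795e-05 + 1.09435e-05 = 0.00748615
P(Group II | x₁,x₂) = 8.91795e-05 / 0.00748615 ≈ 0.0119

0.0119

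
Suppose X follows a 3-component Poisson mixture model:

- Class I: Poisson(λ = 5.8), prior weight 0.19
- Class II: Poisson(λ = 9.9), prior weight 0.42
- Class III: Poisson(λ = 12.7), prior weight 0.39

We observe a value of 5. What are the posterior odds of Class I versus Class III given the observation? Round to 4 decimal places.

9.6038

The posterior odds equal the prior odds times the likelihood ratio: (π_i/π_j)·(f_i(x)/f_j(x)).
Component likelihoods at x = 5:
  p_I = 0.165596
  p_II = 0.039763
  p_III = 0.00840035
Posterior odds = (π_I·p_I) / (π_III·p_III) = (0.19·0.165596) / (0.39·0.00840035) = 0.0314633 / 0.00327614 ≈ 9.6038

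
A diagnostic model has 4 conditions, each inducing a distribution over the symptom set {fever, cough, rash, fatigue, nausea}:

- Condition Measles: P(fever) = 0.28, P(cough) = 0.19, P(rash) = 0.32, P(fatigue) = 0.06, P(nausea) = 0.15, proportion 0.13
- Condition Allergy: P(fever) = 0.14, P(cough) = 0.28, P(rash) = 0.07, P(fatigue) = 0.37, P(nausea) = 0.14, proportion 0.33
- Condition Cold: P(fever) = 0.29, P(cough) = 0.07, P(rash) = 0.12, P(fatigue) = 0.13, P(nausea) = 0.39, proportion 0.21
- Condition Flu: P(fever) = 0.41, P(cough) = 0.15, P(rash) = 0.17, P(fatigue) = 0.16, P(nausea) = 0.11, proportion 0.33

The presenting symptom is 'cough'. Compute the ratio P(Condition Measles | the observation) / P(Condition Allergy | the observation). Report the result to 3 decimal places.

0.267

Posterior odds = (P(Z=i) f_i(x)) / (P(Z=j) f_j(x)); the normalising sum cancels.
Component likelihoods at x = 'cough':
  p_Measles = 0.19
  p_Allergy = 0.28
  p_Cold = 0.07
  p_Flu = 0.15
Odds = (0.13/0.33) × (0.19/0.28) = 0.393939 × 0.678571 ≈ 0.267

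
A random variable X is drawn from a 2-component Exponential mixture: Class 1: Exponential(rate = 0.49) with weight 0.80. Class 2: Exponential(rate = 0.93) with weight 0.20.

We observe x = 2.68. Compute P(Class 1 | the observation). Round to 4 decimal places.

0.8727

The responsibility of component k is P(Z=k) f_k(x) divided by Σ_j P(Z=j) f_j(x).
Evaluate each component's likelihood at the observed value:
  f_1 = 0.49·e^(−0.49·2.68) = 0.49·e^(−1.3132) = 0.131789
  f_2 = 0.93·e^(−0.93·2.68) = 0.93·e^(−2.4924) = 0.0769214
Prior × likelihood for each component:
  P(Z=1)·f_1 = 0.80 × 0.131789 = 0.105432
  P(Z=2)·f_2 = 0.20 × 0.0769214 = 0.0153843
Normaliser: 0.105432 + 0.0153843 = 0.120816
P(Class 1 | the observation) ≈ 0.8727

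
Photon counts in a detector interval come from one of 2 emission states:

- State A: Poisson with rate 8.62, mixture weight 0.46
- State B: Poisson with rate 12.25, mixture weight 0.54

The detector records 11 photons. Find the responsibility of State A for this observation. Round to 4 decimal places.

0.4022

By Bayes' theorem, P(k | x) = w_k f_k(x) / Σ_j w_j f_j(x).
Component likelihoods at x = 11 photons:
  p_A = e^(−8.62)·8.62^11/11! = 0.0882685
  p_B = e^(−12.25)·12.25^11/11! = 0.111746
Prior × likelihood for each component:
  w_A·p_A = 0.46 × 0.0882685 = 0.0406035
  w_B·p_B = 0.54 × 0.111746 = 0.0603431
Marginal: 0.0406035 + 0.0603431 = 0.100947
P(State A | 11 photons) ≈ 0.4022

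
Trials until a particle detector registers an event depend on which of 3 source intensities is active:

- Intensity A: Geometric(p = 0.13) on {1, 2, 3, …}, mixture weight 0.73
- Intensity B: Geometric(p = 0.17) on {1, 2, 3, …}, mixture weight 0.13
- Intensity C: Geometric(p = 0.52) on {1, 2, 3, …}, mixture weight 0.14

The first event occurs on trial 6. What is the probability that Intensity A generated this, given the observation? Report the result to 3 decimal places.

0.817

The responsibility of component k is P(Z=k) f_k(x) divided by Σ_j P(Z=j) f_j(x).
Evaluate each component's likelihood at the observed value:
  f_A = 0.0647947
  f_B = 0.0669637
  f_C = 0.0132498
Multiply by the mixture weights:
  P(Z=A)·f_A = 0.73 × 0.0647947 = 0.0473001
  P(Z=B)·f_B = 0.13 × 0.0669637 = 0.00870528
  P(Z=C)·f_C = 0.14 × 0.0132498 = 0.00185497
Evidence: 0.0473001 + 0.00870528 + 0.00185497 = 0.0578604
Responsibility of Intensity A: 0.0473001 / 0.0578604 ≈ 0.817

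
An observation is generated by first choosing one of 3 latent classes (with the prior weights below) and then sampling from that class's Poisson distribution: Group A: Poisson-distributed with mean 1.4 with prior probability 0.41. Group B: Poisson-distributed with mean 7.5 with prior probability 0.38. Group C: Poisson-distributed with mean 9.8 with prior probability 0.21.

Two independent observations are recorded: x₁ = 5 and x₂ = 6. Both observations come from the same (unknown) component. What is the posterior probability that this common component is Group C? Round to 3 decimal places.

0.095

P(component k | x) = P(Z=k)·f_k(x) / marginal(x), where marginal(x) = Σ_j P(Z=j)·f_j(x).
Since both observations come from the same component, the likelihood for component k is f_k(x₁)·f_k(x₂).
  p_A = [e^(−1.4)·1.4^5/5! = 0.0110521] × [0.00257883] = 2.85017e-05
  p_B = [e^(−7.5)·7.5^5/5! = 0.109375] × [0.136718] = 0.0149535
  p_C = [e^(−9.8)·9.8^5/5! = 0.0417699] × [0.0682241] = 0.00284971
Prior × likelihood for each component:
  P(Z=A)·p_A = 0.41 × 2.85017e-05 = 1.16857e-05
  P(Z=B)·p_B = 0.38 × 0.0149535 = 0.00568233
  P(Z=C)·p_C = 0.21 × 0.00284971 = 0.00059844
Sum: 1.16857e-05 + 0.00568233 + 0.00059844 = 0.00629246
Responsibility of Group C: 0.00059844 / 0.00629246 ≈ 0.095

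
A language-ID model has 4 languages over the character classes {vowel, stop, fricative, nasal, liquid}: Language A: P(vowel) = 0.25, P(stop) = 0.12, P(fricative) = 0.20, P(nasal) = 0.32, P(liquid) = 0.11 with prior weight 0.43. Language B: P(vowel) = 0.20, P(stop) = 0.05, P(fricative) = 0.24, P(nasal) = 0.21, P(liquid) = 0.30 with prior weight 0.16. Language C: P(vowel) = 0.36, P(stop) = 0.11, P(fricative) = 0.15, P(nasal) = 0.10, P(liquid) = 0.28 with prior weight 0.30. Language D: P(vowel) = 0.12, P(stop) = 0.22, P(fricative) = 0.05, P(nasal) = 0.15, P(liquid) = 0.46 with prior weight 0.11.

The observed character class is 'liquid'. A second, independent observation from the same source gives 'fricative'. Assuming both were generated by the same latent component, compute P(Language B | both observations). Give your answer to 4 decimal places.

Posterior ∝ prior × likelihood, so P(k | x) ∝ π_k f_k(x); normalise over all components.
Since both observations come from the same component, the likelihood for component k is f_k(x₁)·f_k(x₂).
  p_A = [0.11] × [0.2] = 0.022
  p_B = [0.3] × [0.24] = 0.072
  p_C = [0.28] × [0.15] = 0.042
  p_D = [0.46] × [0.05] = 0.023
Weight by the priors:
  π_A·p_A = 0.43 × 0.022 = 0.00946
  π_B·p_B = 0.16 × 0.072 = 0.01152
  π_C·p_C = 0.30 × 0.042 = 0.0126
  π_D·p_D = 0.11 × 0.023 = 0.00253
Marginal: 0.00946 + 0.01152 + 0.0126 + 0.00253 = 0.03611
P(Language B | data) = 0.01152 / 0.03611 ≈ 0.3190

0.3190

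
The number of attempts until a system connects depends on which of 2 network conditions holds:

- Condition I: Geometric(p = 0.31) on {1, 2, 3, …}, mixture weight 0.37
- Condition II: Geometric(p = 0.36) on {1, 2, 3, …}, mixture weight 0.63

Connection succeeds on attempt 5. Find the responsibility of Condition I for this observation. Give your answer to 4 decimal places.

0.4059

The responsibility of component k is π_k f_k(x) divided by Σ_j π_j f_j(x).
Geometric probabilities:
  p_I = 0.31·(1−0.31)^4 = 0.31·0.226671 = 0.0702681
  p_II = 0.36·(1−0.36)^4 = 0.36·0.167772 = 0.060398
Multiply by the mixture weights:
  π_I·p_I = 0.37 × 0.0702681 = 0.0259992
  π_II·p_II = 0.63 × 0.060398 = 0.0380507
Evidence: 0.0259992 + 0.0380507 = 0.0640499
So the posterior for Condition I is 0.0259992 / 0.0640499 ≈ 0.4059.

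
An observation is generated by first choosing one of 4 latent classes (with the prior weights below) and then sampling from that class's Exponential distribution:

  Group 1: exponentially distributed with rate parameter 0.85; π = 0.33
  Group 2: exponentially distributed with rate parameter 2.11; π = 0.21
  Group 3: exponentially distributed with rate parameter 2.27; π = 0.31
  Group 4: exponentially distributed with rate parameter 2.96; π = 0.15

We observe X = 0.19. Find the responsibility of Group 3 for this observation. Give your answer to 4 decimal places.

0.3670

The responsibility of component k is π_k f_k(x) divided by Σ_j π_j f_j(x).
Exponential densities:
  L_1 = 0.85·e^(−0.85·0.19) = 0.85·e^(−0.1615) = 0.723237
  L_2 = 2.11·e^(−2.11·0.19) = 2.11·e^(−0.4009) = 1.4131
  L_3 = 2.27·e^(−2.27·0.19) = 2.27·e^(−0.4313) = 1.47474
  L_4 = 2.96·e^(−2.96·0.19) = 2.96·e^(−0.5624) = 1.68673
Prior × likelihood for each component:
  π_1·L_1 = 0.33 × 0.723237 = 0.238668
  π_2·L_2 = 0.21 × 1.4131 = 0.296752
  π_3·L_3 = 0.31 × 1.47474 = 0.457169
  π_4·L_4 = 0.15 × 1.68673 = 0.253009
Denominator: 0.238668 + 0.296752 + 0.457169 + 0.253009 = 1.2456
P(Group 3 | data) ≈ 0.3670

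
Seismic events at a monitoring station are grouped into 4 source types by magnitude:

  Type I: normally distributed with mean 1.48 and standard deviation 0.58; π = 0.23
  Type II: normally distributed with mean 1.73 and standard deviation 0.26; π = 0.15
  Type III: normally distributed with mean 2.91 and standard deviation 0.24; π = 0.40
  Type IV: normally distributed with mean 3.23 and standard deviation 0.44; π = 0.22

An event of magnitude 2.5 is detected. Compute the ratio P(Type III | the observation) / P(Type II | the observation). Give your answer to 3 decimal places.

Only the two components matter; the odds are (w_i f_i(x)) / (w_j f_j(x)).
Evaluate each component's likelihood at the observed value:
  f_I = (1/(0.58·√(2π)))·exp(−(2.5−1.48)²/(2·0.58²)) = 0.687832·exp(-1.54637) = 0.146521
  f_II = (1/(0.26·√(2π)))·exp(−(2.5−1.73)²/(2·0.26²)) = 1.534393·exp(-4.38536) = 0.0191162
  f_III = (1/(0.24·√(2π)))·exp(−(2.5−2.91)²/(2·0.24²)) = 1.662260·exp(-1.45920) = 0.386345
  f_IV = (1/(0.44·√(2π)))·exp(−(2.5−3.23)²/(2·0.44²)) = 0.906687·exp(-1.37629) = 0.228951
Odds = (0.40/0.15) × (0.386345/0.0191162) = 2.66667 × 20.2104 ≈ 53.894

53.894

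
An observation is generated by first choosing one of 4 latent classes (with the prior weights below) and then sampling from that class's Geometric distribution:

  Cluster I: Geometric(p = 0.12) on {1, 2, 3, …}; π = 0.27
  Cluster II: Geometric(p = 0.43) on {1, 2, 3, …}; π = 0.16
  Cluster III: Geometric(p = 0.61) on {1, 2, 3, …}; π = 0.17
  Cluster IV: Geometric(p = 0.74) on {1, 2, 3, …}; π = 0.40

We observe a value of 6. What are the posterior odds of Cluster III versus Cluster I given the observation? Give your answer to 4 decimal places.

The posterior odds equal the prior odds times the likelihood ratio: (π_i/π_j)·(f_i(x)/f_j(x)).
Geometric probabilities:
  L_I = 0.12·(1−0.12)^5 = 0.12·0.527732 = 0.0633278
  L_II = 0.43·(1−0.43)^5 = 0.43·0.0601692 = 0.0258728
  L_III = 0.61·(1−0.61)^5 = 0.61·0.00902242 = 0.00550368
  L_IV = 0.74·(1−0.74)^5 = 0.74·0.00118814 = 0.000879222
Odds = (0.17/0.27) × (0.00550368/0.0633278) = 0.62963 × 0.0869077 ≈ 0.0547

0.0547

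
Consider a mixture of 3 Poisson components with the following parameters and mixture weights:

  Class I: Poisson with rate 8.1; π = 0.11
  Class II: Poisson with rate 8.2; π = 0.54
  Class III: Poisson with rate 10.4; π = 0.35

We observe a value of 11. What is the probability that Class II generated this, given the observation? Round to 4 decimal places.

P(component k | x) = w_k·f_k(x) / marginal(x), where marginal(x) = Σ_j w_j·f_j(x).
Component likelihoods at x = 11:
  f_I = e^(−8.1)·8.1^11/11! = 0.0748849
  f_II = e^(−8.2)·8.2^11/11! = 0.07755
  f_III = e^(−10.4)·10.4^11/11! = 0.117368
Unnormalised posteriors:
  w_I·f_I = 0.11 × 0.0748849 = 0.00823734
  w_II·f_II = 0.54 × 0.07755 = 0.041877
  w_III·f_III = 0.35 × 0.117368 = 0.0410787
Denominator: 0.00823734 + 0.041877 + 0.0410787 = 0.091193
So the posterior for Class II is 0.041877 / 0.091193 ≈ 0.4592.

0.4592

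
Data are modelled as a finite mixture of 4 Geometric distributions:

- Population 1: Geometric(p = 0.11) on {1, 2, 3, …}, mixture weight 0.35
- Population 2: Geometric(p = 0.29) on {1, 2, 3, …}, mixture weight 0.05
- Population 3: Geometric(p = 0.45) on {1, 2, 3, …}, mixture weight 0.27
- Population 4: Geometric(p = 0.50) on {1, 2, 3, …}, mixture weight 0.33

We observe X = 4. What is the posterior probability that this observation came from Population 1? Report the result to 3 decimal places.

0.371

Apply Bayes' rule: the posterior for each component is proportional to its prior times its likelihood at x.
Geometric probabilities:
  f_1 = 0.11·(1−0.11)^3 = 0.11·0.704969 = 0.0775466
  f_2 = 0.29·(1−0.29)^3 = 0.29·0.357911 = 0.103794
  f_3 = 0.45·(1−0.45)^3 = 0.45·0.166375 = 0.0748688
  f_4 = 0.50·(1−0.50)^3 = 0.50·0.125 = 0.0625
Prior × likelihood for each component:
  P(Z=1)·f_1 = 0.35 × 0.0775466 = 0.0271413
  P(Z=2)·f_2 = 0.05 × 0.103794 = 0.00518971
  P(Z=3)·f_3 = 0.27 × 0.0748688 = 0.0202146
  P(Z=4)·f_4 = 0.33 × 0.0625 = 0.020625
Marginal: 0.0271413 + 0.00518971 + 0.0202146 + 0.020625 = 0.0731706
P(Population 1 | x) = 0.0271413 / 0.0731706 ≈ 0.371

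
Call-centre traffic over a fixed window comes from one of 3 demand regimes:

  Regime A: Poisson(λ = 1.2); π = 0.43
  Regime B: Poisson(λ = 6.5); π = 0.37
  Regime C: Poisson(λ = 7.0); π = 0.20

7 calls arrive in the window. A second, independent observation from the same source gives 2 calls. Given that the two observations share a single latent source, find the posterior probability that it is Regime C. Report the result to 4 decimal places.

By Bayes' theorem, P(k | x) = P(Z=k) f_k(x) / Σ_j P(Z=j) f_j(x).
Since both observations come from the same component, the likelihood for component k is f_k(x₁)·f_k(x₂).
  L_A = [e^(−1.2)·1.2^7/7! = 0.000214134] × [0.21686] = 4.6437e-05
  L_B = [e^(−6.5)·6.5^7/7! = 0.146234] × [0.0317602] = 0.00464442
  L_C = [e^(−7.0)·7.0^7/7! = 0.149003] × [0.0223411] = 0.00332889
Prior × likelihood for each component:
  P(Z=A)·L_A = 0.43 × 4.6437e-05 = 1.99679e-05
  P(Z=B)·L_B = 0.37 × 0.00464442 = 0.00171844
  P(Z=C)·L_C = 0.20 × 0.00332889 = 0.000665777
Denominator: 1.99679e-05 + 0.00171844 + 0.000665777 = 0.00240418
P(Regime C | data) = 0.000665777 / 0.00240418 ≈ 0.2769

0.2769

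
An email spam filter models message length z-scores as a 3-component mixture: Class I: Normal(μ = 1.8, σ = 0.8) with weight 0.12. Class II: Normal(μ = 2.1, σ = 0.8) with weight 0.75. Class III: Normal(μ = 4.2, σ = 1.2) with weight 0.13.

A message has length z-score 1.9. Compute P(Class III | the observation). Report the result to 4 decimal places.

0.0161

Posterior ∝ prior × likelihood, so P(k | x) ∝ w_k f_k(x); normalise over all components.
Component likelihoods at x = 1.9:
  p_I = 0.494797
  p_II = 0.483335
  p_III = 0.0529681
Prior × likelihood for each component:
  w_I·p_I = 0.12 × 0.494797 = 0.0593757
  w_II·p_II = 0.75 × 0.483335 = 0.362501
  w_III·p_III = 0.13 × 0.0529681 = 0.00688585
Marginal: 0.0593757 + 0.362501 + 0.00688585 = 0.428763
P(Class III | x) ≈ 0.0161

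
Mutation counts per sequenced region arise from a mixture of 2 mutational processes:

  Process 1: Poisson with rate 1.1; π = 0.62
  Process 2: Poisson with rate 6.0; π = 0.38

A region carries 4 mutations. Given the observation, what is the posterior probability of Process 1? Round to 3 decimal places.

By Bayes' theorem, P(k | x) = π_k f_k(x) / Σ_j π_j f_j(x).
Poisson probabilities:
  p_1 = e^(−1.1)·1.1^4/4! = 0.0203065
  p_2 = e^(−6.0)·6.0^4/4! = 0.133853
Prior × likelihood for each component:
  π_1·p_1 = 0.62 × 0.0203065 = 0.01259
  π_2·p_2 = 0.38 × 0.133853 = 0.050864
Marginal: 0.01259 + 0.050864 = 0.063454
P(Process 1 | 4 mutations) = 0.01259 / 0.063454 ≈ 0.198

0.198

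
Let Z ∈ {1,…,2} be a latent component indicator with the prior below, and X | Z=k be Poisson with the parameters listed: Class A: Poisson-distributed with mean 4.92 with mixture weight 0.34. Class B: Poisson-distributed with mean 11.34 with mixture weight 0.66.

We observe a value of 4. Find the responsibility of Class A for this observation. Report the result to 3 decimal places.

0.918

Posterior ∝ prior × likelihood, so P(k | x) ∝ π_k f_k(x); normalise over all components.
Component likelihoods at x = 4:
  p_A = e^(−4.92)·4.92^4/4! = 0.178205
  p_B = e^(−11.34)·11.34^4/4! = 0.00819109
Unnormalised posteriors:
  π_A·p_A = 0.34 × 0.178205 = 0.0605898
  π_B·p_B = 0.66 × 0.00819109 = 0.00540612
Evidence: 0.0605898 + 0.00540612 = 0.0659959
P(Class A | 4) = 0.0605898 / 0.0659959 ≈ 0.918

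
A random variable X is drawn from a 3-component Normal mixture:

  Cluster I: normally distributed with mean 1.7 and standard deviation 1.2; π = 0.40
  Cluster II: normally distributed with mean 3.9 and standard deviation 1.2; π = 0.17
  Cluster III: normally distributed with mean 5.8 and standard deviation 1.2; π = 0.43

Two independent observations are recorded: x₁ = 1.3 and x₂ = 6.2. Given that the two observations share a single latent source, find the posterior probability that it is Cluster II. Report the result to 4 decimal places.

The responsibility of component k is P(Z=k) f_k(x) divided by Σ_j P(Z=j) f_j(x).
Since both observations come from the same component, the likelihood for component k is f_k(x₁)·f_k(x₂).
  L_I = [(1/(1.2·√(2π)))·exp(−(1.3−1.7)²/(2·1.2²)) = 0.332452·exp(-0.05556) = 0.314486] × [0.00029383] = 9.24053e-05
  L_II = [(1/(1.2·√(2π)))·exp(−(1.3−3.9)²/(2·1.2²)) = 0.332452·exp(-2.34722) = 0.0317939] × [0.0529681] = 0.00168406
  L_III = [(1/(1.2·√(2π)))·exp(−(1.3−5.8)²/(2·1.2²)) = 0.332452·exp(-7.03125) = 0.00029383] × [0.314486] = 9.24053e-05
Unnormalised posteriors:
  P(Z=I)·L_I = 0.40 × 9.24053e-05 = 3.69621e-05
  P(Z=II)·L_II = 0.17 × 0.00168406 = 0.00028629
  P(Z=III)·L_III = 0.43 × 9.24053e-05 = 3.97343e-05
Sum: 3.69621e-05 + 0.00028629 + 3.97343e-05 = 0.000362987
P(Cluster II | x₁, x₂) = 0.00028629 / 0.000362987 ≈ 0.7887

0.7887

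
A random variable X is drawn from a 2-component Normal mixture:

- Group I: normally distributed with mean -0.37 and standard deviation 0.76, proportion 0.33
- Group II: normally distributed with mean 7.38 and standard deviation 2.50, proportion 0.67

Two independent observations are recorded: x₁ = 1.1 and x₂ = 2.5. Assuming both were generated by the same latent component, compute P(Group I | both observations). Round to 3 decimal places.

0.094

P(component k | x) = π_k·f_k(x) / marginal(x), where marginal(x) = Σ_j π_j·f_j(x).
Since both observations come from the same component, the likelihood for component k is f_k(x₁)·f_k(x₂).
  L_I = [0.0808559] × [0.000420199] = 3.39756e-05
  L_II = [0.00680361] × [0.023745] = 0.000161552
Prior × likelihood for each component:
  π_I·L_I = 0.33 × 3.39756e-05 = 1.12119e-05
  π_II·L_II = 0.67 × 0.000161552 = 0.00010824
Normaliser: 1.12119e-05 + 0.00010824 = 0.000119452
P(Group I | x₁, x₂) ≈ 0.094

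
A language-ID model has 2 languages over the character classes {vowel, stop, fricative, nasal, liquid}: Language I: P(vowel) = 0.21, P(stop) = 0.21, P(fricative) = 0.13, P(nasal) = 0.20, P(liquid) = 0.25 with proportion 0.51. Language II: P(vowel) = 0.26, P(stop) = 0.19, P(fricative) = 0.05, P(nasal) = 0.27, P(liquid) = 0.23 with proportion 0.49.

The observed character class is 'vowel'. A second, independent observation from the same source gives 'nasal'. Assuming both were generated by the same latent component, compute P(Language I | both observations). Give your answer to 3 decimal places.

0.384

Posterior ∝ prior × likelihood, so P(k | x) ∝ π_k f_k(x); normalise over all components.
Since both observations come from the same component, the likelihood for component k is f_k(x₁)·f_k(x₂).
  L_I = [0.21] × [0.2] = 0.042
  L_II = [0.26] × [0.27] = 0.0702
Unnormalised posteriors:
  π_I·L_I = 0.51 × 0.042 = 0.02142
  π_II·L_II = 0.49 × 0.0702 = 0.034398
Marginal: 0.02142 + 0.034398 = 0.055818
P(Language I | x₁, x₂) ≈ 0.384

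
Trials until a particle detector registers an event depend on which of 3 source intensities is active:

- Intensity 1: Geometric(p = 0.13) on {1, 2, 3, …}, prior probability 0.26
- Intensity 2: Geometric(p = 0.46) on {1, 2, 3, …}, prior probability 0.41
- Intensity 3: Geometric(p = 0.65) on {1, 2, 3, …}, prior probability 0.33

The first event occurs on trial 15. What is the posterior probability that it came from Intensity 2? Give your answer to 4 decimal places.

Posterior ∝ prior × likelihood, so P(k | x) ∝ w_k f_k(x); normalise over all components.
Evaluate each component's likelihood at the observed value:
  L_1 = 0.13·(1−0.13)^14 = 0.13·0.142321 = 0.0185018
  L_2 = 0.46·(1−0.46)^14 = 0.46·0.000179272 = 8.24652e-05
  L_3 = 0.65·(1−0.65)^14 = 0.65·4.13955e-07 = 2.6907e-07
Weight by the priors:
  w_1·L_1 = 0.26 × 0.0185018 = 0.00481046
  w_2·L_2 = 0.41 × 8.24652e-05 = 3.38107e-05
  w_3·L_3 = 0.33 × 2.6907e-07 = 8.87932e-08
Evidence: 0.00481046 + 3.38107e-05 + 8.87932e-08 = 0.00484436
So the posterior for Intensity 2 is 3.38107e-05 / 0.00484436 ≈ 0.0070.

0.0070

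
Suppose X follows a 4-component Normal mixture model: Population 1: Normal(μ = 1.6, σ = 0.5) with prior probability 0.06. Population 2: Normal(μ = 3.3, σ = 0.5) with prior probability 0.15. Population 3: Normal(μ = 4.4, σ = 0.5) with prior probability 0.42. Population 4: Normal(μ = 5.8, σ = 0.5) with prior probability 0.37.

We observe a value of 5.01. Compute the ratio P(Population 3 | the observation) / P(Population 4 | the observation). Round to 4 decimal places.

1.8790

Only the two components matter; the odds are (π_i f_i(x)) / (π_j f_j(x)).
Component likelihoods at x = 5.01:
  f_1 = (1/(0.5·√(2π)))·exp(−(5.01−1.6)²/(2·0.5²)) = 0.797885·exp(-23.25620) = 6.33725e-11
  f_2 = (1/(0.5·√(2π)))·exp(−(5.01−3.3)²/(2·0.5²)) = 0.797885·exp(-5.84820) = 0.00230197
  f_3 = (1/(0.5·√(2π)))·exp(−(5.01−4.4)²/(2·0.5²)) = 0.797885·exp(-0.74420) = 0.379086
  f_4 = (1/(0.5·√(2π)))·exp(−(5.01−5.8)²/(2·0.5²)) = 0.797885·exp(-1.24820) = 0.22901
Odds = (0.42/0.37) × (0.379086/0.22901) = 1.13514 × 1.65533 ≈ 1.8790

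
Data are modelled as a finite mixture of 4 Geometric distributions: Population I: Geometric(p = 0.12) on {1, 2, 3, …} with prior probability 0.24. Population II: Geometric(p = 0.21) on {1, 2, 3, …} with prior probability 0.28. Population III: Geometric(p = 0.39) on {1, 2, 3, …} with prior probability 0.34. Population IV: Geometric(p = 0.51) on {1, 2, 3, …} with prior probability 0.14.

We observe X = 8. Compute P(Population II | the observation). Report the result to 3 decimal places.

0.407

P(component k | x) = π_k·f_k(x) / marginal(x), where marginal(x) = Σ_j π_j·f_j(x).
Geometric probabilities:
  p_I = 0.0490411
  p_II = 0.0403282
  p_III = 0.0122567
  p_IV = 0.00345894
Multiply by the mixture weights:
  π_I·p_I = 0.24 × 0.0490411 = 0.0117699
  π_II·p_II = 0.28 × 0.0403282 = 0.0112919
  π_III·p_III = 0.34 × 0.0122567 = 0.00416728
  π_IV·p_IV = 0.14 × 0.00345894 = 0.000484251
Marginal: 0.0117699 + 0.0112919 + 0.00416728 + 0.000484251 = 0.0277133
Responsibility of Population II: 0.0112919 / 0.0277133 ≈ 0.407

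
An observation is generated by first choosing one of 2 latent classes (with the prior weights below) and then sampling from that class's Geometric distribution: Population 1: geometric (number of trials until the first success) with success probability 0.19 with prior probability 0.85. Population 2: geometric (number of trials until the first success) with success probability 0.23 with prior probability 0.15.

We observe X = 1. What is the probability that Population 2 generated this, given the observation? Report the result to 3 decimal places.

0.176

Posterior ∝ prior × likelihood, so P(k | x) ∝ π_k f_k(x); normalise over all components.
Geometric probabilities:
  L_1 = 0.19
  L_2 = 0.23
Weight by the priors:
  π_1·L_1 = 0.85 × 0.19 = 0.1615
  π_2·L_2 = 0.15 × 0.23 = 0.0345
Denominator: 0.1615 + 0.0345 = 0.196
Responsibility of Population 2: 0.0345 / 0.196 ≈ 0.176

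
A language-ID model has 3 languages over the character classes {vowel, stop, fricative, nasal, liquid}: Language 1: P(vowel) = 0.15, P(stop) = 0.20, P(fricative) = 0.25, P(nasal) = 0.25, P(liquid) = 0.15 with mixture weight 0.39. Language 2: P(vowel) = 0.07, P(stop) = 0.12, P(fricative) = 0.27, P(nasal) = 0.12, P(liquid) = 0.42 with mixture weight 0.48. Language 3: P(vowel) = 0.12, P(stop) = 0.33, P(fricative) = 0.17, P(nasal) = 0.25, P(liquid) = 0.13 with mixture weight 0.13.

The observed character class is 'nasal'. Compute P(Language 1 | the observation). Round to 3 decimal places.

P(component k | x) = P(Z=k)·f_k(x) / marginal(x), where marginal(x) = Σ_j P(Z=j)·f_j(x).
Component likelihoods at x = 'nasal':
  f_1 = P(nasal | comp) = 0.25
  f_2 = P(nasal | comp) = 0.12
  f_3 = P(nasal | comp) = 0.25
Unnormalised posteriors:
  P(Z=1)·f_1 = 0.39 × 0.25 = 0.0975
  P(Z=2)·f_2 = 0.48 × 0.12 = 0.0576
  P(Z=3)·f_3 = 0.13 × 0.25 = 0.0325
Normaliser: 0.0975 + 0.0576 + 0.0325 = 0.1876
P(Language 1 | x) = 0.0975 / 0.1876 ≈ 0.520

0.520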